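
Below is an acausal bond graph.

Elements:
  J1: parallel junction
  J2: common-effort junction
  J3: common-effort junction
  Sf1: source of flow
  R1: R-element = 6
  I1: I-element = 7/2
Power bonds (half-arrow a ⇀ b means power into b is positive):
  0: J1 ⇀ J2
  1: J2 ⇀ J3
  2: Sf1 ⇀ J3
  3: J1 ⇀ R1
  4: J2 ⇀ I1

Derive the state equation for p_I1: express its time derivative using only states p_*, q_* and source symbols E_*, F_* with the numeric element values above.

bond 2 →Sf1  (Sf1 (Sf) sets flow on bond)
bond 1 →J3  (closing 0-jn rule on J3)
bond 4 →I1  (I1 integral (f out))
bond 0 →J2  (J2 needs exactly one e-in)
bond 3 →J1  (J1: last free bond brings effort in)

dp_I1/dt = 6*F_Sf1 - 12*p_I1/7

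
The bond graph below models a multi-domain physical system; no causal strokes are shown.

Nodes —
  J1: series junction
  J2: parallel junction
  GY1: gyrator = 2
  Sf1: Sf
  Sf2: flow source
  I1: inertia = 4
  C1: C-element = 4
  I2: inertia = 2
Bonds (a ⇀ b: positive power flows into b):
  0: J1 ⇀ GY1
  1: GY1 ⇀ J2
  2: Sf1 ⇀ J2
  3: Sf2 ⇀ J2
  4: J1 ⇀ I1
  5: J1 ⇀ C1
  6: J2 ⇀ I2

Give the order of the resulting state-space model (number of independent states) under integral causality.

3  (C1, I1, I2 all integral)

β2 stroke at Sf1  (source Sf1 imposes f)
β3 stroke at Sf2  (Sf2 (Sf) sets flow on bond)
β4 stroke at I1  (I1 integral (f out))
β0 stroke at J1  (1-jn J1 has f-setter on 4)
β5 stroke at J1  (J1 flow already set via bond 4)
β1 stroke at J2  (through GY1, causality inverts; strokes same side of GY1)
β6 stroke at I2  (common-e at J2 fixed by 1)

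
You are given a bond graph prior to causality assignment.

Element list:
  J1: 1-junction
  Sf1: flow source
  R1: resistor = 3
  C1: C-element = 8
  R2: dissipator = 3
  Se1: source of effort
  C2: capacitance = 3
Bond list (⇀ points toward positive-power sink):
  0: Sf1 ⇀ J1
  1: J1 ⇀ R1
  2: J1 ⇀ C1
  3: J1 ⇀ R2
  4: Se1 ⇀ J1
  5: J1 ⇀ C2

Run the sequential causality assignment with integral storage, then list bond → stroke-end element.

β0 →Sf1  (source Sf1 imposes f)
β4 →J1  (source Se1 imposes e)
β1 →J1  (J1 flow already set via bond 0)
β2 →J1  (common-f at J1 fixed by 0)
β3 →J1  (common-f at J1 fixed by 0)
β5 →J1  (J1: bond 0 brought flow, rest push out)

b0 stroke at Sf1
b1 stroke at J1
b2 stroke at J1
b3 stroke at J1
b4 stroke at J1
b5 stroke at J1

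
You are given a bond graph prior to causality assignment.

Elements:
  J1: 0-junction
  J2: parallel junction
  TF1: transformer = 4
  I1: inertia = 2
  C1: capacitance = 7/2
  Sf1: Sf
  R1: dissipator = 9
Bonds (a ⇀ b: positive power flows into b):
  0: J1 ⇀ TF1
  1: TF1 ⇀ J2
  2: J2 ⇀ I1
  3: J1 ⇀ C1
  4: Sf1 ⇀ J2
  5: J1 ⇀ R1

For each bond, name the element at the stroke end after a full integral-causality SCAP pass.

#0 stroke→TF1
#1 stroke→J2
#2 stroke→I1
#3 stroke→J1
#4 stroke→Sf1
#5 stroke→R1

#4 stroke at Sf1  (Sf1: flow source, stroke at near end)
#2 stroke at I1  (I1 outputs flow p/I1)
#1 stroke at J2  (closing 0-jn rule on J2)
#0 stroke at TF1  (TF TF1: opposite of bond 1)
#3 stroke at J1  (C1 outputs effort q/C1)
#5 stroke at R1  (J1 effort already set via bond 3)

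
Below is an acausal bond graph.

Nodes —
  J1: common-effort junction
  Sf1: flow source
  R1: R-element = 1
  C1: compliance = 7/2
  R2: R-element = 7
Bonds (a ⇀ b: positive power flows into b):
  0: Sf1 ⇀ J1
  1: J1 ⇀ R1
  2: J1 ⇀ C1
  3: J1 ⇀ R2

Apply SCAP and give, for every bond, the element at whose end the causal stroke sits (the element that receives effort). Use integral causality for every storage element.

bond 0 →Sf1  (Sf1 fixes flow; stroke at Sf1)
bond 2 →J1  (C1 outputs effort q/C1)
bond 1 →R1  (common-e at J1 fixed by 2)
bond 3 →R2  (J1: bond 2 brought effort, rest push out)

b0 stroke at Sf1
b1 stroke at R1
b2 stroke at J1
b3 stroke at R2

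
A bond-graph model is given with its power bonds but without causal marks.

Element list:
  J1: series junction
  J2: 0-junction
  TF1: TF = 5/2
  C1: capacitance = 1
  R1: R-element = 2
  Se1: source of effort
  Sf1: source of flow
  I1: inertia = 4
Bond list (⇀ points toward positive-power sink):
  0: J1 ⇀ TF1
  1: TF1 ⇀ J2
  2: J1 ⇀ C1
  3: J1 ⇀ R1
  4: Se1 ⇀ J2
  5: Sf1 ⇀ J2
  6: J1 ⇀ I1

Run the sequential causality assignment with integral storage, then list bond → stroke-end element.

bond 4 stroke→J2  (Se1 fixes effort; stroke away)
bond 5 stroke→Sf1  (Sf1: flow source, stroke at near end)
bond 1 stroke→TF1  (J2 effort already set via bond 4)
bond 0 stroke→J1  (through TF1, causality passes straight; one stroke at TF1)
bond 2 stroke→J1  (prefer integral on C1)
bond 6 stroke→I1  (I1 outputs flow p/I1)
bond 3 stroke→J1  (J1 flow already set via bond 6)

b0 →J1
b1 →TF1
b2 →J1
b3 →J1
b4 →J2
b5 →Sf1
b6 →I1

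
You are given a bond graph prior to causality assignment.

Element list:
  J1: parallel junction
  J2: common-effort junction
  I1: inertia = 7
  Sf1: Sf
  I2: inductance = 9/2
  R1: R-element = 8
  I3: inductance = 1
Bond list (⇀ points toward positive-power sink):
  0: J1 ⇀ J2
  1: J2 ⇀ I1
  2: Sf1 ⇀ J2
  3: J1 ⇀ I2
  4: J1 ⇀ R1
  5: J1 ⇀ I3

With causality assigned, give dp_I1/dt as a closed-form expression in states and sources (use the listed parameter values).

dp_I1/dt = 8*F_Sf1 - 8*p_I1/7 - 16*p_I2/9 - 8*p_I3

bond 2 |Sf1  (Sf1 fixes flow; stroke at Sf1)
bond 1 |I1  (I1 integral (f out))
bond 0 |J2  (J2: last free bond brings effort in)
bond 3 |I2  (I2 outputs flow p/I2)
bond 5 |I3  (I3 outputs flow p/I3)
bond 4 |J1  (only one effort-in slot at J1)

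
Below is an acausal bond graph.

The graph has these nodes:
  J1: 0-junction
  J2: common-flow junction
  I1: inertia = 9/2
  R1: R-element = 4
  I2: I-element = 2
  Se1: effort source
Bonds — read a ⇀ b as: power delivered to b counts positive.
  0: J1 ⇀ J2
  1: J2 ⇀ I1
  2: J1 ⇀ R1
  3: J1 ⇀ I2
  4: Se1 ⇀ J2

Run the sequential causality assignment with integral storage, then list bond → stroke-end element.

β4 stroke→J2  (Se1 (Se) sets effort on bond)
β1 stroke→I1  (I1: I, integral causality)
β0 stroke→J2  (1-jn J2 has f-setter on 1)
β3 stroke→I2  (prefer integral on I2)
β2 stroke→J1  (closing 0-jn rule on J1)

bond 0 →J2
bond 1 →I1
bond 2 →J1
bond 3 →I2
bond 4 →J2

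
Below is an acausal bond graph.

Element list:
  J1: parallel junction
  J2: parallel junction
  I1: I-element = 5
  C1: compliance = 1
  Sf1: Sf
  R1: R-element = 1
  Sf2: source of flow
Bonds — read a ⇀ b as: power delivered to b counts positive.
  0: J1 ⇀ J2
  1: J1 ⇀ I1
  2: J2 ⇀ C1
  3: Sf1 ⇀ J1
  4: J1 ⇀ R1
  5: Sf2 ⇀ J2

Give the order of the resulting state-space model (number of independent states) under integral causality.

2  (C1, I1 all integral)

#3 stroke→Sf1  (Sf1 fixes flow; stroke at Sf1)
#5 stroke→Sf2  (Sf2 (Sf) sets flow on bond)
#1 stroke→I1  (I1 outputs flow p/I1)
#2 stroke→J2  (C1 outputs effort q/C1)
#0 stroke→J1  (common-e at J2 fixed by 2)
#4 stroke→R1  (J1 effort already set via bond 0)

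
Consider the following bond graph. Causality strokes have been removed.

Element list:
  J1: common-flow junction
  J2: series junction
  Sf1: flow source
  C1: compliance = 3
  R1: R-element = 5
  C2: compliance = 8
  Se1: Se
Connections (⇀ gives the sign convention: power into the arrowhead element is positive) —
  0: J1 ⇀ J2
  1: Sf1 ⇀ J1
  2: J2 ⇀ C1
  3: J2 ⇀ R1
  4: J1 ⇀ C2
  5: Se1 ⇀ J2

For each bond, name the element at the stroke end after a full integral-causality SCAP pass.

β0 →J1
β1 →Sf1
β2 →J2
β3 →J2
β4 →J1
β5 →J2

b1 stroke→Sf1  (Sf1 fixes flow; stroke at Sf1)
b5 stroke→J2  (Se1: effort source, stroke at far end)
b0 stroke→J1  (J1: bond 1 brought flow, rest push out)
b4 stroke→J1  (1-jn J1 has f-setter on 1)
b2 stroke→J2  (1-jn J2 has f-setter on 0)
b3 stroke→J2  (J2: bond 0 brought flow, rest push out)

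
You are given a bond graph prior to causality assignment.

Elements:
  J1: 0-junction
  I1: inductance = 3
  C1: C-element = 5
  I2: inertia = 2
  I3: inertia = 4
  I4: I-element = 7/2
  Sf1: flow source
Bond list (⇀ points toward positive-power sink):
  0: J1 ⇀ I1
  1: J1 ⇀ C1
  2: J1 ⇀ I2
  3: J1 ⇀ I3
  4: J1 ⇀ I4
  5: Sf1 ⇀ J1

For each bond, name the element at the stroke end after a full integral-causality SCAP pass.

β5 |Sf1  (Sf1: flow source, stroke at near end)
β0 |I1  (I1: I, integral causality)
β1 |J1  (C1 outputs effort q/C1)
β2 |I2  (J1: bond 1 brought effort, rest push out)
β3 |I3  (J1: bond 1 brought effort, rest push out)
β4 |I4  (J1: bond 1 brought effort, rest push out)

bond 0 →I1
bond 1 →J1
bond 2 →I2
bond 3 →I3
bond 4 →I4
bond 5 →Sf1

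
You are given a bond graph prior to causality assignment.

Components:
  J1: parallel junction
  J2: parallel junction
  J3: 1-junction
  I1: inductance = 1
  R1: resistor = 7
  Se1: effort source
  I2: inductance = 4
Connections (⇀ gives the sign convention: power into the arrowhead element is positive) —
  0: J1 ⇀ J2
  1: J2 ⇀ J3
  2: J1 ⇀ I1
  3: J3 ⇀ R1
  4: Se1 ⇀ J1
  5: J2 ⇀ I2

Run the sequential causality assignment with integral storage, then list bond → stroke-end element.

#0 |J2
#1 |J3
#2 |I1
#3 |R1
#4 |J1
#5 |I2

#4 stroke at J1  (Se1 fixes effort; stroke away)
#0 stroke at J2  (J1 effort already set via bond 4)
#2 stroke at I1  (0-jn J1 has e-setter on 4)
#1 stroke at J3  (J2 effort already set via bond 0)
#5 stroke at I2  (common-e at J2 fixed by 0)
#3 stroke at R1  (closing 1-jn rule on J3)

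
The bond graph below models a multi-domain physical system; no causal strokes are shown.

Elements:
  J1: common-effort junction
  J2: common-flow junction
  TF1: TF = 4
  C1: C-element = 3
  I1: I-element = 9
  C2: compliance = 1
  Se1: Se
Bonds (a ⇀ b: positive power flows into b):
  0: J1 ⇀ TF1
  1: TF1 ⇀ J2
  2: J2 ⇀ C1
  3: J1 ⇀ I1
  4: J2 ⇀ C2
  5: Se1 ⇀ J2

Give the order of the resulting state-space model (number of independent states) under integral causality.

b5 stroke at J2  (Se1 (Se) sets effort on bond)
b2 stroke at J2  (C1 outputs effort q/C1)
b3 stroke at I1  (I1 integral (f out))
b0 stroke at J1  (J1: last free bond brings effort in)
b1 stroke at TF1  (TF TF1: opposite of bond 0)
b4 stroke at J2  (J2 flow already set via bond 1)

3  (C1, C2, I1 all integral)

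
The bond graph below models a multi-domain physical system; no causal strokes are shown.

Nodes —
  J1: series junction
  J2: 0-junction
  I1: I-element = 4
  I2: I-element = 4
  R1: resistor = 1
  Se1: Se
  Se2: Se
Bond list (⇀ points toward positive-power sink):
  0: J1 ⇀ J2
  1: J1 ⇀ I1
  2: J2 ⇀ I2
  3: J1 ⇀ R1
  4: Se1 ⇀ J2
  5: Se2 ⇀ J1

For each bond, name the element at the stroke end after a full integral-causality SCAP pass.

β0 stroke→J1
β1 stroke→I1
β2 stroke→I2
β3 stroke→J1
β4 stroke→J2
β5 stroke→J1

bond 4 stroke at J2  (Se1 (Se) sets effort on bond)
bond 5 stroke at J1  (Se2: effort source, stroke at far end)
bond 0 stroke at J1  (common-e at J2 fixed by 4)
bond 2 stroke at I2  (0-jn J2 has e-setter on 4)
bond 1 stroke at I1  (I1 integral (f out))
bond 3 stroke at J1  (common-f at J1 fixed by 1)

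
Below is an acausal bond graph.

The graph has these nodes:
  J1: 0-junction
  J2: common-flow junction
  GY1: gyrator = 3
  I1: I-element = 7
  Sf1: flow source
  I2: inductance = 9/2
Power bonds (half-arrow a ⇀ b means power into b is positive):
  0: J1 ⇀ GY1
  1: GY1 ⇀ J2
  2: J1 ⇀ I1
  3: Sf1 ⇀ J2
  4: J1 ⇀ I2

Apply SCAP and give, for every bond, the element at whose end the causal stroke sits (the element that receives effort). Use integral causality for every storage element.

β3 stroke at Sf1  (Sf1 fixes flow; stroke at Sf1)
β1 stroke at J2  (1-jn J2 has f-setter on 3)
β0 stroke at J1  (GY1 both-in/both-out from 1)
β2 stroke at I1  (0-jn J1 has e-setter on 0)
β4 stroke at I2  (J1 effort already set via bond 0)

β0 stroke→J1
β1 stroke→J2
β2 stroke→I1
β3 stroke→Sf1
β4 stroke→I2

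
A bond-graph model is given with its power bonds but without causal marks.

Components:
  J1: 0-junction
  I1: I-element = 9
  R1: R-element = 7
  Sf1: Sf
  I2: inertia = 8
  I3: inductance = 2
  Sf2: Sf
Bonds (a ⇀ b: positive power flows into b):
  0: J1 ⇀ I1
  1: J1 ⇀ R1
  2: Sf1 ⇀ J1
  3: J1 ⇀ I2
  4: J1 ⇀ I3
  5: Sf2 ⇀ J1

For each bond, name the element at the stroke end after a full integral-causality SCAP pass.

β0 |I1
β1 |J1
β2 |Sf1
β3 |I2
β4 |I3
β5 |Sf2

bond 2 →Sf1  (source Sf1 imposes f)
bond 5 →Sf2  (Sf2: flow source, stroke at near end)
bond 0 →I1  (I1 outputs flow p/I1)
bond 3 →I2  (prefer integral on I2)
bond 4 →I3  (I3 outputs flow p/I3)
bond 1 →J1  (only one effort-in slot at J1)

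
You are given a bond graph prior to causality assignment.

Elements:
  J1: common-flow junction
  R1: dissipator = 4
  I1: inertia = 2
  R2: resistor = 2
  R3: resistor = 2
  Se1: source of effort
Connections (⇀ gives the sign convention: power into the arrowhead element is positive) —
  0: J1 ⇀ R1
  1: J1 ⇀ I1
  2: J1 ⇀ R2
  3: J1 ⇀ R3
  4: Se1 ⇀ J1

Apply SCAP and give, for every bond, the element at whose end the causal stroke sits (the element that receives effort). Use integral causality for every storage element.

β0 stroke→J1
β1 stroke→I1
β2 stroke→J1
β3 stroke→J1
β4 stroke→J1

b4 stroke→J1  (Se1 (Se) sets effort on bond)
b1 stroke→I1  (prefer integral on I1)
b0 stroke→J1  (common-f at J1 fixed by 1)
b2 stroke→J1  (common-f at J1 fixed by 1)
b3 stroke→J1  (J1 flow already set via bond 1)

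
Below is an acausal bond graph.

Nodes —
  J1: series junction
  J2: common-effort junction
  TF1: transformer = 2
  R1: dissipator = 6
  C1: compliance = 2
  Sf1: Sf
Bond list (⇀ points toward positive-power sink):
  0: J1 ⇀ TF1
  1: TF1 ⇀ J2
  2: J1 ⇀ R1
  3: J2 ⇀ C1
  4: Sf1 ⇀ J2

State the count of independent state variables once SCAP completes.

bond 4 |Sf1  (Sf1 fixes flow; stroke at Sf1)
bond 3 |J2  (C1: C, integral causality)
bond 1 |TF1  (0-jn J2 has e-setter on 3)
bond 0 |J1  (TF1 one-in-one-out from 1)
bond 2 |R1  (closing 1-jn rule on J1)

1  (C1 all integral)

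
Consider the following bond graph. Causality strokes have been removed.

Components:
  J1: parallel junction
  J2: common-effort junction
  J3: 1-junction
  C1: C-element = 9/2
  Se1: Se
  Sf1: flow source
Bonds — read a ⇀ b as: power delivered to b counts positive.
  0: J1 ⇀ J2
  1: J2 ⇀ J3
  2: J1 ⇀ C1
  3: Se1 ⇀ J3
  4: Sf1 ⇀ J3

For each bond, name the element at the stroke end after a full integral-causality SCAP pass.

#0 stroke→J2
#1 stroke→J3
#2 stroke→J1
#3 stroke→J3
#4 stroke→Sf1

b3 stroke→J3  (Se1 fixes effort; stroke away)
b4 stroke→Sf1  (Sf1: flow source, stroke at near end)
b1 stroke→J3  (1-jn J3 has f-setter on 4)
b0 stroke→J2  (J2 needs exactly one e-in)
b2 stroke→J1  (closing 0-jn rule on J1)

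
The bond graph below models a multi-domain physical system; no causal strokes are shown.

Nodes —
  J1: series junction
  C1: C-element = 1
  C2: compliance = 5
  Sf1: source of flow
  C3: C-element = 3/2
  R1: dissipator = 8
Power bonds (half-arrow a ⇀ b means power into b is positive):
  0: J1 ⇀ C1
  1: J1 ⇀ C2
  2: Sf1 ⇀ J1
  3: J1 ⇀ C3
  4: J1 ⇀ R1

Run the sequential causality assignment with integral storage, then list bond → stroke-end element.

β0 →J1
β1 →J1
β2 →Sf1
β3 →J1
β4 →J1

bond 2 |Sf1  (Sf1: flow source, stroke at near end)
bond 0 |J1  (1-jn J1 has f-setter on 2)
bond 1 |J1  (J1: bond 2 brought flow, rest push out)
bond 3 |J1  (J1: bond 2 brought flow, rest push out)
bond 4 |J1  (J1: bond 2 brought flow, rest push out)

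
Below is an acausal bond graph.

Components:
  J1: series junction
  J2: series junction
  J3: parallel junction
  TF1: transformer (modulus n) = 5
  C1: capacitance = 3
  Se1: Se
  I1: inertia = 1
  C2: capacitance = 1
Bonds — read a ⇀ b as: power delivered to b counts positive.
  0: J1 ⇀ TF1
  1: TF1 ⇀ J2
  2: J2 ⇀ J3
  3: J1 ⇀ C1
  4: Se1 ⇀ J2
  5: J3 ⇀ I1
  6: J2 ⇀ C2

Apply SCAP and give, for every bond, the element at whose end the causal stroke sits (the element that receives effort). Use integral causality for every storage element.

β4 |J2  (source Se1 imposes e)
β3 |J1  (C1 outputs effort q/C1)
β0 |TF1  (closing 1-jn rule on J1)
β1 |J2  (TF1: transformer flips bond 0)
β5 |I1  (prefer integral on I1)
β2 |J3  (J3: last free bond brings effort in)
β6 |J2  (J2: bond 2 brought flow, rest push out)

β0 stroke at TF1
β1 stroke at J2
β2 stroke at J3
β3 stroke at J1
β4 stroke at J2
β5 stroke at I1
β6 stroke at J2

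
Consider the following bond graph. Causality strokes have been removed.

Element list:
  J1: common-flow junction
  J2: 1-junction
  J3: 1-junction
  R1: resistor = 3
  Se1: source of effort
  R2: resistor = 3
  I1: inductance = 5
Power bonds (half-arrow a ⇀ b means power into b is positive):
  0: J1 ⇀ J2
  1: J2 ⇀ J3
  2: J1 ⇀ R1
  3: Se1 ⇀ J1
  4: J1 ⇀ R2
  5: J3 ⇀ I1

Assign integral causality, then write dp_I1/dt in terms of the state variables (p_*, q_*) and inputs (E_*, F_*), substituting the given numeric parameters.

bond 3 stroke at J1  (Se1 (Se) sets effort on bond)
bond 5 stroke at I1  (I1 outputs flow p/I1)
bond 1 stroke at J3  (J3: bond 5 brought flow, rest push out)
bond 0 stroke at J2  (J2: bond 1 brought flow, rest push out)
bond 2 stroke at J1  (J1 flow already set via bond 0)
bond 4 stroke at J1  (1-jn J1 has f-setter on 0)

dp_I1/dt = E_Se1 - 6*p_I1/5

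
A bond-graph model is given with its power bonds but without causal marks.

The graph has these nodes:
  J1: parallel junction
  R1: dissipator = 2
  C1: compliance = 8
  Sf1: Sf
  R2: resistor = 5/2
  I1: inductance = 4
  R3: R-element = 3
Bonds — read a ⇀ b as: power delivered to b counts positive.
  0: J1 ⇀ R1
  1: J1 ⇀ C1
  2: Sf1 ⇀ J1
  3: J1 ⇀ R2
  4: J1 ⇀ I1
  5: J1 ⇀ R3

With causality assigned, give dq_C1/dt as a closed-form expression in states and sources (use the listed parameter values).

dq_C1/dt = F_Sf1 - p_I1/4 - 37*q_C1/240

bond 2 stroke at Sf1  (source Sf1 imposes f)
bond 1 stroke at J1  (C1 outputs effort q/C1)
bond 0 stroke at R1  (J1 effort already set via bond 1)
bond 3 stroke at R2  (0-jn J1 has e-setter on 1)
bond 4 stroke at I1  (common-e at J1 fixed by 1)
bond 5 stroke at R3  (0-jn J1 has e-setter on 1)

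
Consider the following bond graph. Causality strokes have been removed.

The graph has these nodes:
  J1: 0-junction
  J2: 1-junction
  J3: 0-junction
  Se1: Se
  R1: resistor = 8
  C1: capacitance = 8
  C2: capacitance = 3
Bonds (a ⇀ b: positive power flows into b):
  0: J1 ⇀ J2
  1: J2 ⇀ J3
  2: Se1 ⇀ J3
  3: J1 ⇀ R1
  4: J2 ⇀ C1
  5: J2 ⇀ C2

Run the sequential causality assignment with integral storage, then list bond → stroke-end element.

b0 stroke at J1
b1 stroke at J2
b2 stroke at J3
b3 stroke at R1
b4 stroke at J2
b5 stroke at J2

b2 →J3  (Se1 (Se) sets effort on bond)
b1 →J2  (J3 effort already set via bond 2)
b4 →J2  (C1: C, integral causality)
b5 →J2  (prefer integral on C2)
b0 →J1  (only one flow-in slot at J2)
b3 →R1  (J1 effort already set via bond 0)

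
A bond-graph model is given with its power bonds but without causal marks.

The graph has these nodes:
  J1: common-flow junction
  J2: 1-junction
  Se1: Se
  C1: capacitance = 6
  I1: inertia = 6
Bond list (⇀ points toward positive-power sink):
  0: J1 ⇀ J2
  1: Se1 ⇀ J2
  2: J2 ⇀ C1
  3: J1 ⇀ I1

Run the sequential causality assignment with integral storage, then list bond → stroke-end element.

β0 →J1
β1 →J2
β2 →J2
β3 →I1

bond 1 stroke→J2  (Se1 fixes effort; stroke away)
bond 2 stroke→J2  (C1 outputs effort q/C1)
bond 0 stroke→J1  (closing 1-jn rule on J2)
bond 3 stroke→I1  (J1 needs exactly one f-in)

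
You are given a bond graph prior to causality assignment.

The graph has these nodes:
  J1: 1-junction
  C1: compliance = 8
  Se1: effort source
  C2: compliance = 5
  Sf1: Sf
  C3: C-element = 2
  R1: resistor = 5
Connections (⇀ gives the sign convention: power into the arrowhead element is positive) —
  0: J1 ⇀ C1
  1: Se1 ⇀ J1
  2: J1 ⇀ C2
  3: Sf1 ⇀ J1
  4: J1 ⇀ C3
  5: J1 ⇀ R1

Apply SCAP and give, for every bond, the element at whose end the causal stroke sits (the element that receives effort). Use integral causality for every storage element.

b0 |J1
b1 |J1
b2 |J1
b3 |Sf1
b4 |J1
b5 |J1

bond 1 stroke at J1  (source Se1 imposes e)
bond 3 stroke at Sf1  (Sf1: flow source, stroke at near end)
bond 0 stroke at J1  (1-jn J1 has f-setter on 3)
bond 2 stroke at J1  (1-jn J1 has f-setter on 3)
bond 4 stroke at J1  (common-f at J1 fixed by 3)
bond 5 stroke at J1  (1-jn J1 has f-setter on 3)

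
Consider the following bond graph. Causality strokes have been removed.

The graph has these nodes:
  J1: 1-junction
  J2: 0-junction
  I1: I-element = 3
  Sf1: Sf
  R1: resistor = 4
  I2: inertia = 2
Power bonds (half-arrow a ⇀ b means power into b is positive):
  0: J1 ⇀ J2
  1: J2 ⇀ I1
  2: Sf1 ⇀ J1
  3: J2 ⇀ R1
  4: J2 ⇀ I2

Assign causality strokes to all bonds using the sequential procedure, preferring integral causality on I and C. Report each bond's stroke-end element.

#2 stroke→Sf1  (Sf1 fixes flow; stroke at Sf1)
#0 stroke→J1  (1-jn J1 has f-setter on 2)
#1 stroke→I1  (I1 integral (f out))
#4 stroke→I2  (I2: I, integral causality)
#3 stroke→J2  (only one effort-in slot at J2)

#0 stroke at J1
#1 stroke at I1
#2 stroke at Sf1
#3 stroke at J2
#4 stroke at I2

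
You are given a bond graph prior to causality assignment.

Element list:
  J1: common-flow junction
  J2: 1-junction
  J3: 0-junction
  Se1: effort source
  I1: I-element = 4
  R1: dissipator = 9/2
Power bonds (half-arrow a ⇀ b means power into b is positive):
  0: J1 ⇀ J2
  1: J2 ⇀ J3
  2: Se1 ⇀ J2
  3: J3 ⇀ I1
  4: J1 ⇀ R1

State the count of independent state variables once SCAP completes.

bond 2 |J2  (Se1 fixes effort; stroke away)
bond 3 |I1  (prefer integral on I1)
bond 1 |J3  (J3 needs exactly one e-in)
bond 0 |J2  (1-jn J2 has f-setter on 1)
bond 4 |J1  (common-f at J1 fixed by 0)

1  (I1 all integral)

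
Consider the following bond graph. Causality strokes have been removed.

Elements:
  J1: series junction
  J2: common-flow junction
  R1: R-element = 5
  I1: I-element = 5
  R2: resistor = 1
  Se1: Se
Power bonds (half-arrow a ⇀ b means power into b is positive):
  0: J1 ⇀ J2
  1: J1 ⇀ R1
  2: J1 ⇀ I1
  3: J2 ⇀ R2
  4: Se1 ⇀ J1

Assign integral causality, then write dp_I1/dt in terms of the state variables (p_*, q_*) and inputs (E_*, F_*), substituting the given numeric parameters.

b4 stroke at J1  (Se1 fixes effort; stroke away)
b2 stroke at I1  (I1: I, integral causality)
b0 stroke at J1  (J1 flow already set via bond 2)
b1 stroke at J1  (common-f at J1 fixed by 2)
b3 stroke at J2  (J2: bond 0 brought flow, rest push out)

dp_I1/dt = E_Se1 - 6*p_I1/5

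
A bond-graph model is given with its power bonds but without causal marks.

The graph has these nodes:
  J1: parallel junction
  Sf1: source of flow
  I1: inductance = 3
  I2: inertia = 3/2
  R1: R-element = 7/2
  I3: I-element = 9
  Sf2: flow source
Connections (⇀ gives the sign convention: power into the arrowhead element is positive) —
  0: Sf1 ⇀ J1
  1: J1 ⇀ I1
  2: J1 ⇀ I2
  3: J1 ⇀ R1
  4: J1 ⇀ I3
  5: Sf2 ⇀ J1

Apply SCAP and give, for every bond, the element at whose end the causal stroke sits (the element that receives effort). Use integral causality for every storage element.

#0 |Sf1
#1 |I1
#2 |I2
#3 |J1
#4 |I3
#5 |Sf2

bond 0 stroke→Sf1  (Sf1 (Sf) sets flow on bond)
bond 5 stroke→Sf2  (Sf2: flow source, stroke at near end)
bond 1 stroke→I1  (I1 integral (f out))
bond 2 stroke→I2  (I2 integral (f out))
bond 4 stroke→I3  (I3: I, integral causality)
bond 3 stroke→J1  (only one effort-in slot at J1)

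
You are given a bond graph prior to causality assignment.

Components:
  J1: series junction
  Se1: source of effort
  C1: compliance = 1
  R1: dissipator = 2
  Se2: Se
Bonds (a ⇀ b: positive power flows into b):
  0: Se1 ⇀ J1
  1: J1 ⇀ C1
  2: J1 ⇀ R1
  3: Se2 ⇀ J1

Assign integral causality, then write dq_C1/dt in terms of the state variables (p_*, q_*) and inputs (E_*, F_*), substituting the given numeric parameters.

bond 0 →J1  (source Se1 imposes e)
bond 3 →J1  (Se2 (Se) sets effort on bond)
bond 1 →J1  (C1 outputs effort q/C1)
bond 2 →R1  (only one flow-in slot at J1)

dq_C1/dt = E_Se1/2 + E_Se2/2 - q_C1/2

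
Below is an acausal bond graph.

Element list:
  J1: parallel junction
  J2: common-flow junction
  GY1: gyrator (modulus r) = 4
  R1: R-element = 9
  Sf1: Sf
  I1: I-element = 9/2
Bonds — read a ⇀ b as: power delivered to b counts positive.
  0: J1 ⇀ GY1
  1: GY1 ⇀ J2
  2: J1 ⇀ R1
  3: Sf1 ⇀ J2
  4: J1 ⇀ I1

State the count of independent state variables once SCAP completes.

1  (I1 all integral)

bond 3 stroke at Sf1  (source Sf1 imposes f)
bond 1 stroke at J2  (J2: bond 3 brought flow, rest push out)
bond 0 stroke at J1  (GY GY1: same side as bond 1)
bond 2 stroke at R1  (J1: bond 0 brought effort, rest push out)
bond 4 stroke at I1  (J1: bond 0 brought effort, rest push out)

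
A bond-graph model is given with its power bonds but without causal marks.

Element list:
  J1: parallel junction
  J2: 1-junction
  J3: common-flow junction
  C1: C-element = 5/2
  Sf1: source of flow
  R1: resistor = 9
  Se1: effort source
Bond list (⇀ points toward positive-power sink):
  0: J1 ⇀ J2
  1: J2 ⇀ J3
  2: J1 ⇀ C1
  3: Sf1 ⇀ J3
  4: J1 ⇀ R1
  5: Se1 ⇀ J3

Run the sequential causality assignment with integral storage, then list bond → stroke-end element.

β3 stroke→Sf1  (Sf1: flow source, stroke at near end)
β5 stroke→J3  (Se1: effort source, stroke at far end)
β1 stroke→J3  (J3: bond 3 brought flow, rest push out)
β0 stroke→J2  (J2 flow already set via bond 1)
β2 stroke→J1  (prefer integral on C1)
β4 stroke→R1  (J1 effort already set via bond 2)

#0 stroke at J2
#1 stroke at J3
#2 stroke at J1
#3 stroke at Sf1
#4 stroke at R1
#5 stroke at J3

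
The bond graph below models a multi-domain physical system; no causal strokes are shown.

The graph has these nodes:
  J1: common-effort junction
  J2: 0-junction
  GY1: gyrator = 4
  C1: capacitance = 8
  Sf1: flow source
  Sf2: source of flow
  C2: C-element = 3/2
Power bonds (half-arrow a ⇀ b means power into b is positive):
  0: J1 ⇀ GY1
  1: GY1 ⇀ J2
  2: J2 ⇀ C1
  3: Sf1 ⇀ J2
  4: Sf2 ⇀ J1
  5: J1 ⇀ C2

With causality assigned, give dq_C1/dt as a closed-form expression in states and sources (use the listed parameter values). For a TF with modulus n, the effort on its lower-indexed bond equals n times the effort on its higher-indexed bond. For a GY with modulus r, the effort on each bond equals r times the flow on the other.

#3 stroke→Sf1  (Sf1 (Sf) sets flow on bond)
#4 stroke→Sf2  (source Sf2 imposes f)
#2 stroke→J2  (C1 outputs effort q/C1)
#1 stroke→GY1  (0-jn J2 has e-setter on 2)
#0 stroke→GY1  (GY GY1: same side as bond 1)
#5 stroke→J1  (J1 needs exactly one e-in)

dq_C1/dt = F_Sf1 + q_C2/6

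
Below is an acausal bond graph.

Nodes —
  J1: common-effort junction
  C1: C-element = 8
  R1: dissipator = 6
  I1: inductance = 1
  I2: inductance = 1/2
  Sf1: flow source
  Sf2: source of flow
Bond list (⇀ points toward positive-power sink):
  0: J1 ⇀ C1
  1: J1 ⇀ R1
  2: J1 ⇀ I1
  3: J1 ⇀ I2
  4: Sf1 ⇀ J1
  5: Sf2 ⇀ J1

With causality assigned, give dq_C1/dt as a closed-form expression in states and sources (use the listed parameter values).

dq_C1/dt = F_Sf1 + F_Sf2 - p_I1 - 2*p_I2 - q_C1/48

β4 stroke at Sf1  (Sf1: flow source, stroke at near end)
β5 stroke at Sf2  (Sf2: flow source, stroke at near end)
β0 stroke at J1  (C1: C, integral causality)
β1 stroke at R1  (J1 effort already set via bond 0)
β2 stroke at I1  (J1 effort already set via bond 0)
β3 stroke at I2  (J1 effort already set via bond 0)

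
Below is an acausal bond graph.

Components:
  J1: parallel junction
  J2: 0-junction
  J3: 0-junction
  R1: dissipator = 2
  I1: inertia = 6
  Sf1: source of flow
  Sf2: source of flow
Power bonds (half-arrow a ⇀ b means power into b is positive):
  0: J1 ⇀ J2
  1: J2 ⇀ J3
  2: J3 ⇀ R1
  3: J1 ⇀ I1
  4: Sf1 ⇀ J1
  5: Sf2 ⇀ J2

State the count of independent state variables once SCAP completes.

β4 stroke→Sf1  (Sf1: flow source, stroke at near end)
β5 stroke→Sf2  (Sf2: flow source, stroke at near end)
β3 stroke→I1  (prefer integral on I1)
β0 stroke→J1  (only one effort-in slot at J1)
β1 stroke→J2  (J2: last free bond brings effort in)
β2 stroke→J3  (J3: last free bond brings effort in)

1  (I1 all integral)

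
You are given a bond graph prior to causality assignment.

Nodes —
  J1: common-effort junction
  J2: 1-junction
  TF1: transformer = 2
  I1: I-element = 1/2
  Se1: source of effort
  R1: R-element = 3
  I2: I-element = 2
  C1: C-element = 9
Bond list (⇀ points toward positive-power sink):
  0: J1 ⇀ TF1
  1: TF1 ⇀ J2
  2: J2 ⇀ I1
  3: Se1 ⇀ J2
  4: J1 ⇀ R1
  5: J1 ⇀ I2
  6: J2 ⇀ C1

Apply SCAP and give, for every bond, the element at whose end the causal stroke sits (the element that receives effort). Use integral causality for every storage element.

#0 stroke→TF1
#1 stroke→J2
#2 stroke→I1
#3 stroke→J2
#4 stroke→J1
#5 stroke→I2
#6 stroke→J2

b3 |J2  (Se1: effort source, stroke at far end)
b2 |I1  (I1: I, integral causality)
b1 |J2  (1-jn J2 has f-setter on 2)
b6 |J2  (common-f at J2 fixed by 2)
b0 |TF1  (TF TF1: opposite of bond 1)
b5 |I2  (prefer integral on I2)
b4 |J1  (J1 needs exactly one e-in)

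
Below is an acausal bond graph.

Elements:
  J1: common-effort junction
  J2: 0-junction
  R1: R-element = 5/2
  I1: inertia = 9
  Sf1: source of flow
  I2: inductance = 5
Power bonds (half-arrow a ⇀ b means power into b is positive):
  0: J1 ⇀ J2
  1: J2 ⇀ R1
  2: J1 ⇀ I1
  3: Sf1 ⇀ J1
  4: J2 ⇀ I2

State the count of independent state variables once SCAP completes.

2  (I1, I2 all integral)

β3 stroke at Sf1  (source Sf1 imposes f)
β2 stroke at I1  (I1 outputs flow p/I1)
β0 stroke at J1  (J1 needs exactly one e-in)
β4 stroke at I2  (prefer integral on I2)
β1 stroke at J2  (closing 0-jn rule on J2)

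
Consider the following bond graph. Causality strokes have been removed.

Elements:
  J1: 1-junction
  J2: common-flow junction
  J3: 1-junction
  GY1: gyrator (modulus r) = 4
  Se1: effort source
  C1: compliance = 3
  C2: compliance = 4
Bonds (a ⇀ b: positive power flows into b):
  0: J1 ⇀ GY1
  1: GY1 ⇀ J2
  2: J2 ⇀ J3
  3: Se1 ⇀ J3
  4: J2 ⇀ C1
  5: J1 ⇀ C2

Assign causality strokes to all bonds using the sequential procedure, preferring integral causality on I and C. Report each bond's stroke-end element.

β0 |GY1
β1 |GY1
β2 |J2
β3 |J3
β4 |J2
β5 |J1

bond 3 →J3  (Se1 (Se) sets effort on bond)
bond 2 →J2  (only one flow-in slot at J3)
bond 4 →J2  (C1 integral (e out))
bond 1 →GY1  (closing 1-jn rule on J2)
bond 0 →GY1  (GY1 both-in/both-out from 1)
bond 5 →J1  (J1 flow already set via bond 0)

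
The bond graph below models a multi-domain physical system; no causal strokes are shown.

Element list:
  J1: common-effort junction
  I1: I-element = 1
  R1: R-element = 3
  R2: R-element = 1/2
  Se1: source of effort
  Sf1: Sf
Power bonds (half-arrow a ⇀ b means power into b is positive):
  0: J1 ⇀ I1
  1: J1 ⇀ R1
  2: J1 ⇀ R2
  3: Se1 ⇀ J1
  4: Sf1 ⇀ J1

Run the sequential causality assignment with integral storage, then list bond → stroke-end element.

#3 →J1  (source Se1 imposes e)
#4 →Sf1  (Sf1 fixes flow; stroke at Sf1)
#0 →I1  (J1 effort already set via bond 3)
#1 →R1  (common-e at J1 fixed by 3)
#2 →R2  (J1: bond 3 brought effort, rest push out)

#0 stroke→I1
#1 stroke→R1
#2 stroke→R2
#3 stroke→J1
#4 stroke→Sf1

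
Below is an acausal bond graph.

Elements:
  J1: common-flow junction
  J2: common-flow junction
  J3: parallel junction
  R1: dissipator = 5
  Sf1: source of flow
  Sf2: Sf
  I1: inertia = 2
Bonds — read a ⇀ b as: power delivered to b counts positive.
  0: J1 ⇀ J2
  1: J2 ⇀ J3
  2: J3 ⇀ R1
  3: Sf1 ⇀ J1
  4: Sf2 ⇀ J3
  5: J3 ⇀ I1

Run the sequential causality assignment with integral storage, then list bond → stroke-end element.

#0 stroke→J1
#1 stroke→J2
#2 stroke→J3
#3 stroke→Sf1
#4 stroke→Sf2
#5 stroke→I1

β3 |Sf1  (Sf1: flow source, stroke at near end)
β4 |Sf2  (Sf2: flow source, stroke at near end)
β0 |J1  (common-f at J1 fixed by 3)
β1 |J2  (1-jn J2 has f-setter on 0)
β5 |I1  (I1 integral (f out))
β2 |J3  (closing 0-jn rule on J3)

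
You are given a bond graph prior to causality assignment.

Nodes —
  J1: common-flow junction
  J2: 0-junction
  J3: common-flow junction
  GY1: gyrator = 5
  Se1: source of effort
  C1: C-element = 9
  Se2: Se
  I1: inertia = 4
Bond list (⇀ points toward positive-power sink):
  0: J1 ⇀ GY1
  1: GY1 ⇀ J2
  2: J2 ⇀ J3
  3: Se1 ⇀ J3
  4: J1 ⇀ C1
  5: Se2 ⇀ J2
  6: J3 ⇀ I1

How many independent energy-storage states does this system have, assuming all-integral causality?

2  (C1, I1 all integral)

bond 3 stroke→J3  (source Se1 imposes e)
bond 5 stroke→J2  (source Se2 imposes e)
bond 1 stroke→GY1  (common-e at J2 fixed by 5)
bond 2 stroke→J3  (common-e at J2 fixed by 5)
bond 6 stroke→I1  (J3: last free bond brings flow in)
bond 0 stroke→GY1  (GY1: gyrator matches bond 1)
bond 4 stroke→J1  (J1: bond 0 brought flow, rest push out)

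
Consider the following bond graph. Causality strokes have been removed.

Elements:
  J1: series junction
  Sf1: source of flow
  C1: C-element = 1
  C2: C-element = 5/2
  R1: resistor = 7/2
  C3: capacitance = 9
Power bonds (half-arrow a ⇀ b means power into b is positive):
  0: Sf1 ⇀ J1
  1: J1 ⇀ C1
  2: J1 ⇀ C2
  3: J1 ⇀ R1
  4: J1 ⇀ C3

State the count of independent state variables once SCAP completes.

#0 stroke→Sf1  (Sf1: flow source, stroke at near end)
#1 stroke→J1  (J1 flow already set via bond 0)
#2 stroke→J1  (1-jn J1 has f-setter on 0)
#3 stroke→J1  (1-jn J1 has f-setter on 0)
#4 stroke→J1  (1-jn J1 has f-setter on 0)

3  (C1, C2, C3 all integral)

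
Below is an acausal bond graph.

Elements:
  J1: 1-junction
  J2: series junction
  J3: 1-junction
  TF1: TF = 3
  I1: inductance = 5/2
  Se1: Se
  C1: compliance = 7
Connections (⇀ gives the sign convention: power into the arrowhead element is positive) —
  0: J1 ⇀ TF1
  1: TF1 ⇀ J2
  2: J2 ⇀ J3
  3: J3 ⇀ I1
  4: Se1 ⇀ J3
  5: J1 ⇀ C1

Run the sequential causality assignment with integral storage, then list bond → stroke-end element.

b0 stroke at TF1
b1 stroke at J2
b2 stroke at J3
b3 stroke at I1
b4 stroke at J3
b5 stroke at J1

bond 4 |J3  (source Se1 imposes e)
bond 3 |I1  (prefer integral on I1)
bond 2 |J3  (J3: bond 3 brought flow, rest push out)
bond 1 |J2  (common-f at J2 fixed by 2)
bond 0 |TF1  (TF1: transformer flips bond 1)
bond 5 |J1  (common-f at J1 fixed by 0)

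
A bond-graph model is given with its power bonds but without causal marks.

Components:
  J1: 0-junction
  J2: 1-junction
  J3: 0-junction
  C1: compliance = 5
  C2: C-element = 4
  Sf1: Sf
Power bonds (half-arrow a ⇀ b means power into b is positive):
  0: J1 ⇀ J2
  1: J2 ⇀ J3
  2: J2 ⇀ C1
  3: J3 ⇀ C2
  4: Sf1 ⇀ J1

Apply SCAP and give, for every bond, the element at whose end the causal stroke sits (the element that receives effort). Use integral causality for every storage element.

#4 stroke→Sf1  (Sf1 fixes flow; stroke at Sf1)
#0 stroke→J1  (closing 0-jn rule on J1)
#1 stroke→J2  (1-jn J2 has f-setter on 0)
#2 stroke→J2  (common-f at J2 fixed by 0)
#3 stroke→J3  (J3: last free bond brings effort in)

b0 stroke at J1
b1 stroke at J2
b2 stroke at J2
b3 stroke at J3
b4 stroke at Sf1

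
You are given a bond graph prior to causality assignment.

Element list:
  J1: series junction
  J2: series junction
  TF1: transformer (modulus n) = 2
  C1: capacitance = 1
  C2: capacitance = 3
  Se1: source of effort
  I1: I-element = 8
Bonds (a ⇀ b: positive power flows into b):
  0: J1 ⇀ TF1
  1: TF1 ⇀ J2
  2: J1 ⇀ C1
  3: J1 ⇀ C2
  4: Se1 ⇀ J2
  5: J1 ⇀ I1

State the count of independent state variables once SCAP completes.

3  (C1, C2, I1 all integral)

bond 4 |J2  (Se1 fixes effort; stroke away)
bond 1 |TF1  (J2 needs exactly one f-in)
bond 0 |J1  (TF1 one-in-one-out from 1)
bond 2 |J1  (prefer integral on C1)
bond 3 |J1  (C2 integral (e out))
bond 5 |I1  (J1: last free bond brings flow in)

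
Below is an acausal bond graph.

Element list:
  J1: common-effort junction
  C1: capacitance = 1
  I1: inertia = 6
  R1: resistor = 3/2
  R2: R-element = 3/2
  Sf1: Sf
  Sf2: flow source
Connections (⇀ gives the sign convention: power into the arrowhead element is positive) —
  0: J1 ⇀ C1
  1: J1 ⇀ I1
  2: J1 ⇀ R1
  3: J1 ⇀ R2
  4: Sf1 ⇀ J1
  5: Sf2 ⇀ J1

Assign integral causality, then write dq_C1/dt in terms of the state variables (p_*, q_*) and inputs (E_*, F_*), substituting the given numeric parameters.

dq_C1/dt = F_Sf1 + F_Sf2 - p_I1/6 - 4*q_C1/3

b4 |Sf1  (Sf1 (Sf) sets flow on bond)
b5 |Sf2  (Sf2 (Sf) sets flow on bond)
b0 |J1  (C1 outputs effort q/C1)
b1 |I1  (J1 effort already set via bond 0)
b2 |R1  (0-jn J1 has e-setter on 0)
b3 |R2  (J1 effort already set via bond 0)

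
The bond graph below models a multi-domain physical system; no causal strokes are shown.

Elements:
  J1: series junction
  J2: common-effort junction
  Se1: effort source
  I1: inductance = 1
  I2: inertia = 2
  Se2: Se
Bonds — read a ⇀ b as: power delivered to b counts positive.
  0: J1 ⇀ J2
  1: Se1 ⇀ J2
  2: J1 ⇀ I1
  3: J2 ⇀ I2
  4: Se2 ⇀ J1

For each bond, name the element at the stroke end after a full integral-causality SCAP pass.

β1 stroke at J2  (Se1 (Se) sets effort on bond)
β4 stroke at J1  (Se2 fixes effort; stroke away)
β0 stroke at J1  (common-e at J2 fixed by 1)
β3 stroke at I2  (J2: bond 1 brought effort, rest push out)
β2 stroke at I1  (J1: last free bond brings flow in)

b0 →J1
b1 →J2
b2 →I1
b3 →I2
b4 →J1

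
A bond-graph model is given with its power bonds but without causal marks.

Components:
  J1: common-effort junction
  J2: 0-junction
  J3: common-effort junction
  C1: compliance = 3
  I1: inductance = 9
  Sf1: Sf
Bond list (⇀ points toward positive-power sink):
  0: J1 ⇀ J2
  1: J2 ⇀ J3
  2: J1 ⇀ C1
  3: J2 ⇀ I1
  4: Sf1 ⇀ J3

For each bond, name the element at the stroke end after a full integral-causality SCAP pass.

β4 stroke→Sf1  (Sf1 (Sf) sets flow on bond)
β1 stroke→J3  (J3 needs exactly one e-in)
β2 stroke→J1  (C1 integral (e out))
β0 stroke→J2  (J1: bond 2 brought effort, rest push out)
β3 stroke→I1  (common-e at J2 fixed by 0)

β0 |J2
β1 |J3
β2 |J1
β3 |I1
β4 |Sf1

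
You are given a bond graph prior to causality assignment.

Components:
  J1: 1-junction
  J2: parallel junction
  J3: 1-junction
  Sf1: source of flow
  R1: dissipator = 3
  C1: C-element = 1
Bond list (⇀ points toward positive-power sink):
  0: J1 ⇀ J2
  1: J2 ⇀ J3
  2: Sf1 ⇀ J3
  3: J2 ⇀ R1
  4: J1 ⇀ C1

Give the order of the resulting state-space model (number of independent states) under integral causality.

b2 stroke at Sf1  (Sf1: flow source, stroke at near end)
b1 stroke at J3  (1-jn J3 has f-setter on 2)
b4 stroke at J1  (prefer integral on C1)
b0 stroke at J2  (only one flow-in slot at J1)
b3 stroke at R1  (0-jn J2 has e-setter on 0)

1  (C1 all integral)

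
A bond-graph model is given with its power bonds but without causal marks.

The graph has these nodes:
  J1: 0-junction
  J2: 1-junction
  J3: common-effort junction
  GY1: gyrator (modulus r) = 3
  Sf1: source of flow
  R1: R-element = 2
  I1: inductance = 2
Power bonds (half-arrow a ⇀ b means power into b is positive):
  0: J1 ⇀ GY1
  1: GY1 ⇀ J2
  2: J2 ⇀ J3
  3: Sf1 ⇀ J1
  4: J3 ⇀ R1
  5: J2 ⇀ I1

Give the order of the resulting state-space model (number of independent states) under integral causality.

1  (I1 all integral)

#3 |Sf1  (Sf1 fixes flow; stroke at Sf1)
#0 |J1  (J1: last free bond brings effort in)
#1 |J2  (through GY1, causality inverts; strokes same side of GY1)
#5 |I1  (prefer integral on I1)
#2 |J2  (J2 flow already set via bond 5)
#4 |J3  (J3 needs exactly one e-in)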